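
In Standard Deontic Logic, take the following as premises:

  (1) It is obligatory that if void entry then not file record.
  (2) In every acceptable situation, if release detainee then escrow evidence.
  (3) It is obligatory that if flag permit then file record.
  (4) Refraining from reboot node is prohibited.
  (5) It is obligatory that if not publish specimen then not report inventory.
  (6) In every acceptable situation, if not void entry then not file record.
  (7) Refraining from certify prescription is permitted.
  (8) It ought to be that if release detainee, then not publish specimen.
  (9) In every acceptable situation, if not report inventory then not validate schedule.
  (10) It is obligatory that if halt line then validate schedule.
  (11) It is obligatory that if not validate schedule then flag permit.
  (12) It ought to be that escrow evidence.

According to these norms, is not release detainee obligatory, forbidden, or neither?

Premises 1 and 6 are O(void_entry → ¬file_record) and O(¬void_entry → ¬file_record); every ideal world satisfies void_entry or ¬void_entry, so in either case ¬file_record holds — hence O(¬file_record).
Premise 3, O(flag_permit → file_record), contraposes to O(¬file_record → ¬flag_permit); with O(¬file_record) we get O(¬flag_permit).
The contrapositive of premise 11 (O(¬validate_schedule → flag_permit)) is O(¬flag_permit → validate_schedule), and O(¬flag_permit) is already established, so O(validate_schedule).
Premise 9, O(¬report_inventory → ¬validate_schedule), contraposes to O(validate_schedule → report_inventory); with O(validate_schedule) we get O(report_inventory).
Premise 5 is O(¬publish_specimen → ¬report_inventory); contrapositively O(report_inventory → publish_specimen). Since O(report_inventory) holds, K gives O(publish_specimen).
Premise 8, O(release_detainee → ¬publish_specimen), contraposes to O(publish_specimen → ¬release_detainee); with O(publish_specimen) we get O(¬release_detainee).
Premises 2, 4, 7, 10, 12 do not contribute to this derivation.
Hence ¬release_detainee is obligatory.

Obligatory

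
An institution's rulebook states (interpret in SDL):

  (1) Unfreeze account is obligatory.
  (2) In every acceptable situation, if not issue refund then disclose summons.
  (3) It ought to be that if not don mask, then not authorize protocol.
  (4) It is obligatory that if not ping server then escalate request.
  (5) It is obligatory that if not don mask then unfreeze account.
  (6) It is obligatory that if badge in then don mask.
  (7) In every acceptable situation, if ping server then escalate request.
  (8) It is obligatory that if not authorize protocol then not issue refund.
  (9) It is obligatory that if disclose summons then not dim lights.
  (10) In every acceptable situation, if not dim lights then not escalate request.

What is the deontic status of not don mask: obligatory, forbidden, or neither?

Forbidden

Premises 7 and 4 cover both cases: O(ping_server → escalate_request) and O(¬ping_server → escalate_request). Since ping_server ∨ ¬ping_server is a tautology, O(escalate_request) follows.
Premise 10, O(¬dim_lights → ¬escalate_request), contraposes to O(escalate_request → dim_lights); with O(escalate_request) we get O(dim_lights).
The contrapositive of premise 9 (O(disclose_summons → ¬dim_lights)) is O(dim_lights → ¬disclose_summons), and O(dim_lights) is already established, so O(¬disclose_summons).
Premise 2 is O(¬issue_refund → disclose_summons); contrapositively O(¬disclose_summons → issue_refund). Since O(¬disclose_summons) holds, K gives O(issue_refund).
Premise 8, O(¬authorize_protocol → ¬issue_refund), contraposes to O(issue_refund → authorize_protocol); with O(issue_refund) we get O(authorize_protocol).
The contrapositive of premise 3 (O(¬don_mask → ¬authorize_protocol)) is O(authorize_protocol → don_mask), and O(authorize_protocol) is already established, so O(don_mask).
Premises 1, 5, 6 do not contribute to this derivation.
Thus O(don_mask), which is F(¬don_mask): ¬don_mask is forbidden.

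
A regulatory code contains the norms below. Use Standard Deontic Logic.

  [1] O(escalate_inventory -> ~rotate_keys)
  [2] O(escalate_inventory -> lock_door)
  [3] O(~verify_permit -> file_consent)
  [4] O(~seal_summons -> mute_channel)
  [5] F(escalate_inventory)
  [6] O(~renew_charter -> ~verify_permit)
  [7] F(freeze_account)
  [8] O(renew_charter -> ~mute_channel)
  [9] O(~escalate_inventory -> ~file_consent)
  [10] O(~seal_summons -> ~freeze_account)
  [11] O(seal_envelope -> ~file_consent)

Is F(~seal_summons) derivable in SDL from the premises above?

Yes

Premise 5, F(escalate_inventory), is equivalent to O(~escalate_inventory).
Premise 9 is O(~escalate_inventory -> ~file_consent); since O(~escalate_inventory), deontic closure gives O(~file_consent).
The contrapositive of premise 3 (O(~verify_permit -> file_consent)) is O(~file_consent -> verify_permit), and O(~file_consent) is already established, so O(verify_permit).
Premise 6 is O(~renew_charter -> ~verify_permit); contrapositively O(verify_permit -> renew_charter). Since O(verify_permit) holds, K gives O(renew_charter).
Premise 8 is O(renew_charter -> ~mute_channel); since O(renew_charter), deontic closure gives O(~mute_channel).
Premise 4, O(~seal_summons -> mute_channel), contraposes to O(~mute_channel -> seal_summons); with O(~mute_channel) we get O(seal_summons).
Premises 1, 2, 7, 10, 11 do not contribute to this derivation.
So O(seal_summons) holds, i.e. F(~seal_summons). The claim follows.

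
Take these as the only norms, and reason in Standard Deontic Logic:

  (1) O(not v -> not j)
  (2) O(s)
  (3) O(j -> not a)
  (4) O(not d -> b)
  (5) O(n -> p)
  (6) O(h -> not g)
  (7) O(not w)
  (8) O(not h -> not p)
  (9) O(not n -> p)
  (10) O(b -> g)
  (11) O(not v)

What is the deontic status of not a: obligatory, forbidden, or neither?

Premise 3 is O(j -> not a), but O(j) is not derivable from the premises, so it does not yield O(not a).
No premise or chain of K-axiom applications forces O(not a), and none forces O(a). So not a is neither obligatory nor forbidden under these norms.

Neither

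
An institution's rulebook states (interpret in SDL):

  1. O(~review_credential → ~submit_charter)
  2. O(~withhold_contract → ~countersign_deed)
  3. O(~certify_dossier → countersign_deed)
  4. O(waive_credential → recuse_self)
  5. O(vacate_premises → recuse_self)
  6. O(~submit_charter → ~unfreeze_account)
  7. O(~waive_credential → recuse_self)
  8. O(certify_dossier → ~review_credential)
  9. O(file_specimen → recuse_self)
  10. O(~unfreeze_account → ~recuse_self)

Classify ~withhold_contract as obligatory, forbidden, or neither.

Forbidden

Premises 7 and 4 are O(~waive_credential → recuse_self) and O(waive_credential → recuse_self); every ideal world satisfies ~waive_credential or waive_credential, so in either case recuse_self holds — hence O(recuse_self).
Premise 10 is O(~unfreeze_account → ~recuse_self); contrapositively O(recuse_self → unfreeze_account). Since O(recuse_self) holds, K gives O(unfreeze_account).
Premise 6 is O(~submit_charter → ~unfreeze_account); contrapositively O(unfreeze_account → submit_charter). Since O(unfreeze_account) holds, K gives O(submit_charter).
The contrapositive of premise 1 (O(~review_credential → ~submit_charter)) is O(submit_charter → review_credential), and O(submit_charter) is already established, so O(review_credential).
The contrapositive of premise 8 (O(certify_dossier → ~review_credential)) is O(review_credential → ~certify_dossier), and O(review_credential) is already established, so O(~certify_dossier).
From O(~certify_dossier) and premise 3, O(~certify_dossier → countersign_deed), we obtain O(countersign_deed).
Premise 2, O(~withhold_contract → ~countersign_deed), contraposes to O(countersign_deed → withhold_contract); with O(countersign_deed) we get O(withhold_contract).
Premises 5, 9 do not contribute to this derivation.
Thus O(withhold_contract), which is F(~withhold_contract): ~withhold_contract is forbidden.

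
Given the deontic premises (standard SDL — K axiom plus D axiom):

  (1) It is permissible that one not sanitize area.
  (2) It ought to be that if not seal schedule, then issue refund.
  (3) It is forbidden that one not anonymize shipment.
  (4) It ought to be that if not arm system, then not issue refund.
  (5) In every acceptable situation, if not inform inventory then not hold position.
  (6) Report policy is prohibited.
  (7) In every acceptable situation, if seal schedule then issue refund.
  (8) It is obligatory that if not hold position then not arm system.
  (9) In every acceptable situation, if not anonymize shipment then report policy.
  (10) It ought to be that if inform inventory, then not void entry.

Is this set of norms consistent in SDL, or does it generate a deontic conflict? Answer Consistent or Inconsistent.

Premise 9 is O(¬anonymize_shipment → report_policy), but O(¬anonymize_shipment) is not derivable from the premises, so it does not yield O(report_policy).
So O(report_policy) is not derivable, and the apparent clash with O(¬report_policy) does not arise.
A world satisfying every obligation exists (e.g. anonymize_shipment=true, arm_system=true, hold_position=true, inform_inventory=true, issue_refund=true, report_policy=false, sanitize_area=false, seal_schedule=false, void_entry=false); no atom is both obligatory and forbidden, so the set is consistent.

Consistent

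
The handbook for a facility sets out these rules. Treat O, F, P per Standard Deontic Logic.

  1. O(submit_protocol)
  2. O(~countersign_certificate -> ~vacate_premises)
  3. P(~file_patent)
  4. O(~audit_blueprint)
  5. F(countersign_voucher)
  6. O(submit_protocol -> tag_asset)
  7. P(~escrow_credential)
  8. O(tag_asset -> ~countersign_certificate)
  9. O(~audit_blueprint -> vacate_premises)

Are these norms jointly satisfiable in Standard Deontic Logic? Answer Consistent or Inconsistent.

Premise 4 states O(~audit_blueprint) outright.
With premise 9, O(~audit_blueprint -> vacate_premises), the K-axiom yields O(vacate_premises).
The contrapositive of premise 2 (O(~countersign_certificate -> ~vacate_premises)) is O(vacate_premises -> countersign_certificate), and O(vacate_premises) is already established, so O(countersign_certificate).
The contrapositive of premise 8 (O(tag_asset -> ~countersign_certificate)) is O(countersign_certificate -> ~tag_asset), and O(countersign_certificate) is already established, so O(~tag_asset).
The contrapositive of premise 6 (O(submit_protocol -> tag_asset)) is O(~tag_asset -> ~submit_protocol), and O(~tag_asset) is already established, so O(~submit_protocol).
However, premise 1 gives O(submit_protocol).
We now have both O(~submit_protocol) and O(submit_protocol) — submit_protocol is simultaneously obligatory and forbidden, violating the D-axiom.

Inconsistent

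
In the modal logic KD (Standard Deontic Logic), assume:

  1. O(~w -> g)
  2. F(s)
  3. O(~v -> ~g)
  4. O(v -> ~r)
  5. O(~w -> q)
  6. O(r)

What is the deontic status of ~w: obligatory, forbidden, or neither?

Forbidden

Premise 6 gives O(r).
The contrapositive of premise 4 (O(v -> ~r)) is O(r -> ~v), and O(r) is already established, so O(~v).
Applying K to premise 3 (O(~v -> ~g)) and O(~v) yields O(~g).
The contrapositive of premise 1 (O(~w -> g)) is O(~g -> w), and O(~g) is already established, so O(w).
Premises 2, 5 do not contribute to this derivation.
Thus O(w), which is F(~w): ~w is forbidden.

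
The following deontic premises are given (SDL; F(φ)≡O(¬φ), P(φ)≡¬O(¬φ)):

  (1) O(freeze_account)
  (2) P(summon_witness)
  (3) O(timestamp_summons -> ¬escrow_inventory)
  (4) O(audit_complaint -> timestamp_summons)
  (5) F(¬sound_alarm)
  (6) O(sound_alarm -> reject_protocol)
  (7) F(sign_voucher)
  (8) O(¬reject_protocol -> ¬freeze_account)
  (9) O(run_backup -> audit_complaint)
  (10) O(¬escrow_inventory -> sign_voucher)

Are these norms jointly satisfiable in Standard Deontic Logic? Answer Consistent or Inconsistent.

Premise 8 is O(¬reject_protocol -> ¬freeze_account), but O(¬reject_protocol) is not derivable from the premises, so it does not yield O(¬freeze_account).
So O(¬freeze_account) is not derivable, and the apparent clash with O(freeze_account) does not arise.
A world satisfying every obligation exists (e.g. audit_complaint=false, escrow_inventory=true, freeze_account=true, reject_protocol=true, run_backup=false, sign_voucher=false, sound_alarm=true, summon_witness=false, timestamp_summons=false); no atom is both obligatory and forbidden, so the set is consistent.

Consistent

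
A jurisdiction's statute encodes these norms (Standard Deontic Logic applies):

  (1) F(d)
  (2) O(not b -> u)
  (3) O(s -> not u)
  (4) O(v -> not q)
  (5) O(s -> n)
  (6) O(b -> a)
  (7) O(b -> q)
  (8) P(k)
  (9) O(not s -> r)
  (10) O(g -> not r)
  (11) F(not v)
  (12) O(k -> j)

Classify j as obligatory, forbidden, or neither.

Premise 12 is O(k -> j), but O(k) is not derivable from the premises (the permission P(k) asserts only not O(not k), not O(k)), so it does not yield O(j).
No premise or chain of K-axiom applications forces O(j), and none forces O(not j). So j is neither obligatory nor forbidden under these norms.

Neither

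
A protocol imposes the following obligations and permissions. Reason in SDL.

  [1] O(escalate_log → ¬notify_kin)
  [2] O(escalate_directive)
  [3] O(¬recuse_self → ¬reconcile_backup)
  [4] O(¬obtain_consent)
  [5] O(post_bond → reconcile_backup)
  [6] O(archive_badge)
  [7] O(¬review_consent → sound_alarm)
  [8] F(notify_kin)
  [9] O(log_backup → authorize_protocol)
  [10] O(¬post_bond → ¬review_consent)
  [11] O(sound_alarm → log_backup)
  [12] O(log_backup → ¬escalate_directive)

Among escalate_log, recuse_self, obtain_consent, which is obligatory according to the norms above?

Premise 2 gives O(escalate_directive).
Premise 12 is O(log_backup → ¬escalate_directive); contrapositively O(escalate_directive → ¬log_backup). Since O(escalate_directive) holds, K gives O(¬log_backup).
The contrapositive of premise 11 (O(sound_alarm → log_backup)) is O(¬log_backup → ¬sound_alarm), and O(¬log_backup) is already established, so O(¬sound_alarm).
The contrapositive of premise 7 (O(¬review_consent → sound_alarm)) is O(¬sound_alarm → review_consent), and O(¬sound_alarm) is already established, so O(review_consent).
Premise 10 is O(¬post_bond → ¬review_consent); contrapositively O(review_consent → post_bond). Since O(review_consent) holds, K gives O(post_bond).
Applying K to premise 5 (O(post_bond → reconcile_backup)) and O(post_bond) yields O(reconcile_backup).
Premise 3 is O(¬recuse_self → ¬reconcile_backup); contrapositively O(reconcile_backup → recuse_self). Since O(reconcile_backup) holds, K gives O(recuse_self).
So O(recuse_self) holds — recuse_self is obligatory. None of the other listed options is made obligatory by any chain of premises.

recuse_self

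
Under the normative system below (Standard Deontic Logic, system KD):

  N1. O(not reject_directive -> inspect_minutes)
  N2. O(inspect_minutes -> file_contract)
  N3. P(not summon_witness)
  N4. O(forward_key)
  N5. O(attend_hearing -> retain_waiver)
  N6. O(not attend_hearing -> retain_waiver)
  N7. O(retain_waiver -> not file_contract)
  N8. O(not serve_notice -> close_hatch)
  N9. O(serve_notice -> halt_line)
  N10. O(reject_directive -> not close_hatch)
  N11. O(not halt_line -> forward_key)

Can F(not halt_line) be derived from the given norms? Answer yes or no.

Yes

Premises 6 and 5 are O(not attend_hearing -> retain_waiver) and O(attend_hearing -> retain_waiver); every ideal world satisfies not attend_hearing or attend_hearing, so in either case retain_waiver holds — hence O(retain_waiver).
Applying K to premise 7 (O(retain_waiver -> not file_contract)) and O(retain_waiver) yields O(not file_contract).
Premise 2 is O(inspect_minutes -> file_contract); contrapositively O(not file_contract -> not inspect_minutes). Since O(not file_contract) holds, K gives O(not inspect_minutes).
Premise 1 is O(not reject_directive -> inspect_minutes); contrapositively O(not inspect_minutes -> reject_directive). Since O(not inspect_minutes) holds, K gives O(reject_directive).
Premise 10 is O(reject_directive -> not close_hatch); since O(reject_directive), deontic closure gives O(not close_hatch).
Premise 8, O(not serve_notice -> close_hatch), contraposes to O(not close_hatch -> serve_notice); with O(not close_hatch) we get O(serve_notice).
With premise 9, O(serve_notice -> halt_line), the K-axiom yields O(halt_line).
Premises 3, 4, 11 do not contribute to this derivation.
So O(halt_line) holds, i.e. F(not halt_line). The claim follows.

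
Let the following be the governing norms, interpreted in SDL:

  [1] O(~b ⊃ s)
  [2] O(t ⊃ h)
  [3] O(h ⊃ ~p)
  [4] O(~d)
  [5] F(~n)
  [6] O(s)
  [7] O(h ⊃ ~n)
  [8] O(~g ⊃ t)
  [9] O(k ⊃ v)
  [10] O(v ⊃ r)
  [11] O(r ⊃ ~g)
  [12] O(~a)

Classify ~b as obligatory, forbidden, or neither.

Neither

Premise 1 is O(~b ⊃ s); even if O(s) held, inferring O(~b) would be affirming the consequent — invalid.
No premise or chain of K-axiom applications forces O(~b), and none forces O(b). So ~b is neither obligatory nor forbidden under these norms.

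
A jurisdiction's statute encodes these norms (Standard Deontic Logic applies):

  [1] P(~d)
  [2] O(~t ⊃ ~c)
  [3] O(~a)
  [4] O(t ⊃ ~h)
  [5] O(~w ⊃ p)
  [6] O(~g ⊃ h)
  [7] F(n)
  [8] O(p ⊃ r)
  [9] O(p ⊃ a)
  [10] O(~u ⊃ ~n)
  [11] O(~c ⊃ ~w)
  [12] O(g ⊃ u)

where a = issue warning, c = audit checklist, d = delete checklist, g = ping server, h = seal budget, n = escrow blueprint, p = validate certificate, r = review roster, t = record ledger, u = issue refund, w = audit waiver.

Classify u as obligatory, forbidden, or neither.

Obligatory

Premise 3 states O(~a) outright.
Premise 9, O(p ⊃ a), contraposes to O(~a ⊃ ~p); with O(~a) we get O(~p).
Premise 5 is O(~w ⊃ p); contrapositively O(~p ⊃ w). Since O(~p) holds, K gives O(w).
Premise 11 is O(~c ⊃ ~w); contrapositively O(w ⊃ c). Since O(w) holds, K gives O(c).
Premise 2 is O(~t ⊃ ~c); contrapositively O(c ⊃ t). Since O(c) holds, K gives O(t).
Premise 4 is O(t ⊃ ~h); since O(t), deontic closure gives O(~h).
Premise 6 is O(~g ⊃ h); contrapositively O(~h ⊃ g). Since O(~h) holds, K gives O(g).
Premise 12 is O(g ⊃ u); since O(g), deontic closure gives O(u).
Premises 1, 7, 8, 10 do not contribute to this derivation.
Hence u is obligatory.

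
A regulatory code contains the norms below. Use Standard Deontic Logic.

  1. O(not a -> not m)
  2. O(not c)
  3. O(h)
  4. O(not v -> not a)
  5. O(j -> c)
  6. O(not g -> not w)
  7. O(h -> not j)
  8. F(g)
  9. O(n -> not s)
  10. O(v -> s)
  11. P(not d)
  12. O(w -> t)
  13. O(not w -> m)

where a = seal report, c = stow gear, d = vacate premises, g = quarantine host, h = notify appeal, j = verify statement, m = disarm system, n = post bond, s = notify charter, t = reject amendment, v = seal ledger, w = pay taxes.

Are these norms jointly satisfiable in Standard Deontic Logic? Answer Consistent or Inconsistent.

Consistent

Premise 5 is O(j -> c), but O(j) is not derivable from the premises, so it does not yield O(c).
So O(c) is not derivable, and the apparent clash with O(not c) does not arise.
A world satisfying every obligation exists (e.g. a=true, c=false, d=false, g=false, h=true, j=false, m=true, n=false, s=true, t=false, v=true, w=false); no atom is both obligatory and forbidden, so the set is consistent.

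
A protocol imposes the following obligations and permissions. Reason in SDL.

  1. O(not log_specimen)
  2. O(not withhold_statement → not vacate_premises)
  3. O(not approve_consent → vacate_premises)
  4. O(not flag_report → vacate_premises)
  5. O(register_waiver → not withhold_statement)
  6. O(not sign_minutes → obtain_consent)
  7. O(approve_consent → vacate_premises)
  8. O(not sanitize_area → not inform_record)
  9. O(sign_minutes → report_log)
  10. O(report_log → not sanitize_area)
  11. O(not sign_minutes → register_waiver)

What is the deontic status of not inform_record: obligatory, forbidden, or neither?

By case analysis on not approve_consent: premise 3 gives O(not approve_consent → vacate_premises) and premise 7 gives O(approve_consent → vacate_premises), so O(vacate_premises) either way.
Premise 2 is O(not withhold_statement → not vacate_premises); contrapositively O(vacate_premises → withhold_statement). Since O(vacate_premises) holds, K gives O(withhold_statement).
The contrapositive of premise 5 (O(register_waiver → not withhold_statement)) is O(withhold_statement → not register_waiver), and O(withhold_statement) is already established, so O(not register_waiver).
Premise 11 is O(not sign_minutes → register_waiver); contrapositively O(not register_waiver → sign_minutes). Since O(not register_waiver) holds, K gives O(sign_minutes).
From O(sign_minutes) and premise 9, O(sign_minutes → report_log), we obtain O(report_log).
Premise 10 is O(report_log → not sanitize_area); since O(report_log), deontic closure gives O(not sanitize_area).
With premise 8, O(not sanitize_area → not inform_record), the K-axiom yields O(not inform_record).
Premises 1, 4, 6 do not contribute to this derivation.
Hence not inform_record is obligatory.

Obligatory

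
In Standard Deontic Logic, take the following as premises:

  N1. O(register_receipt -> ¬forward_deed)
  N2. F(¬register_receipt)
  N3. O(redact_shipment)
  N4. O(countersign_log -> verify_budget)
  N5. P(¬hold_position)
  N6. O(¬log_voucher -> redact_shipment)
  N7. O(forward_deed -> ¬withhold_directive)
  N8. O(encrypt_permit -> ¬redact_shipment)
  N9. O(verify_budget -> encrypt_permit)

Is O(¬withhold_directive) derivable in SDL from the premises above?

Premise 7 is O(forward_deed -> ¬withhold_directive), but O(forward_deed) is not derivable from the premises, so it does not yield O(¬withhold_directive).
No other premise forces O(¬withhold_directive). An ideal world satisfying every premise can still have ¬withhold_directive false, so O(¬withhold_directive) is not derivable.

No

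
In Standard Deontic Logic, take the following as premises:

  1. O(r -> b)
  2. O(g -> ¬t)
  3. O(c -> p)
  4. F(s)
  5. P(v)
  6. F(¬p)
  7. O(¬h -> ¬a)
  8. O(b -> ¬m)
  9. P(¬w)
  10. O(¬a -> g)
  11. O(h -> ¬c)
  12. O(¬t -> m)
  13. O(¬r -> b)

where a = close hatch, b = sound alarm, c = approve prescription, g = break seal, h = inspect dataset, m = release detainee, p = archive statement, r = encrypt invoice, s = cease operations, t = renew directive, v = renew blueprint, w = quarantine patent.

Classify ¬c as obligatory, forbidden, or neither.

By case analysis on ¬r: premise 13 gives O(¬r -> b) and premise 1 gives O(r -> b), so O(b) either way.
Applying K to premise 8 (O(b -> ¬m)) and O(b) yields O(¬m).
Premise 12 is O(¬t -> m); contrapositively O(¬m -> t). Since O(¬m) holds, K gives O(t).
Premise 2, O(g -> ¬t), contraposes to O(t -> ¬g); with O(t) we get O(¬g).
The contrapositive of premise 10 (O(¬a -> g)) is O(¬g -> a), and O(¬g) is already established, so O(a).
Premise 7, O(¬h -> ¬a), contraposes to O(a -> h); with O(a) we get O(h).
From O(h) and premise 11, O(h -> ¬c), we obtain O(¬c).
Premises 3, 4, 5, 6, 9 do not contribute to this derivation.
Hence ¬c is obligatory.

Obligatory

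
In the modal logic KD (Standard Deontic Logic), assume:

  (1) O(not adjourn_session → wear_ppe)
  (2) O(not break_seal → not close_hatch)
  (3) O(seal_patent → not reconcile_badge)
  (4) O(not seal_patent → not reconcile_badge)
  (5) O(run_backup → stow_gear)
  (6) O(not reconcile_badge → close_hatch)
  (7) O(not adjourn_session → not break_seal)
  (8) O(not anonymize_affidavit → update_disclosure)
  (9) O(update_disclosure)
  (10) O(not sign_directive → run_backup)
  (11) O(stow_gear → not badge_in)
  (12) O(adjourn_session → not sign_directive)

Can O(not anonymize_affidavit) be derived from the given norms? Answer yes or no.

No

Premise 8 is O(not anonymize_affidavit → update_disclosure); even if O(update_disclosure) held, inferring O(not anonymize_affidavit) would be affirming the consequent — invalid.
No other premise forces O(not anonymize_affidavit). An ideal world satisfying every premise can still have not anonymize_affidavit false, so O(not anonymize_affidavit) is not derivable.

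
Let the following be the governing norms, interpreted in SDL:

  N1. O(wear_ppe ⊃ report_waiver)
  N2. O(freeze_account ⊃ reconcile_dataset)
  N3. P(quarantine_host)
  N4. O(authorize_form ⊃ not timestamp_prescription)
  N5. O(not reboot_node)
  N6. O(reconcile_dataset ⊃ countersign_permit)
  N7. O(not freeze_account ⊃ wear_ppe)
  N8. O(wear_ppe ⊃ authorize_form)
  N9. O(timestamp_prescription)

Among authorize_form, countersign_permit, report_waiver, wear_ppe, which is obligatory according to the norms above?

countersign_permit

Premise 9 gives O(timestamp_prescription).
Premise 4, O(authorize_form ⊃ not timestamp_prescription), contraposes to O(timestamp_prescription ⊃ not authorize_form); with O(timestamp_prescription) we get O(not authorize_form).
The contrapositive of premise 8 (O(wear_ppe ⊃ authorize_form)) is O(not authorize_form ⊃ not wear_ppe), and O(not authorize_form) is already established, so O(not wear_ppe).
The contrapositive of premise 7 (O(not freeze_account ⊃ wear_ppe)) is O(not wear_ppe ⊃ freeze_account), and O(not wear_ppe) is already established, so O(freeze_account).
Applying K to premise 2 (O(freeze_account ⊃ reconcile_dataset)) and O(freeze_account) yields O(reconcile_dataset).
Applying K to premise 6 (O(reconcile_dataset ⊃ countersign_permit)) and O(reconcile_dataset) yields O(countersign_permit).
So O(countersign_permit) holds — countersign_permit is obligatory. None of the other listed options is made obligatory by any chain of premises.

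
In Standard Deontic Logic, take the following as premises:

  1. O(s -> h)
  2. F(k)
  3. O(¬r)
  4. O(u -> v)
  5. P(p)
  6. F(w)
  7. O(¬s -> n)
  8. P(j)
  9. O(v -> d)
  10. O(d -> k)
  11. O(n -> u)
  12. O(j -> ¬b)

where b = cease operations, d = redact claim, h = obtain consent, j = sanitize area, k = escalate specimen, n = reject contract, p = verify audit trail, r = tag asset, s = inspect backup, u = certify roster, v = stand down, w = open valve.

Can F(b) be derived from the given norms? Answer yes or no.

No

Premise 12 is O(j -> ¬b), but O(j) is not derivable from the premises (the permission P(j) asserts only ¬O(¬j), not O(j)), so it does not yield O(¬b).
No other premise forces O(¬b). An ideal world satisfying every premise can still have b true, so F(b) is not derivable.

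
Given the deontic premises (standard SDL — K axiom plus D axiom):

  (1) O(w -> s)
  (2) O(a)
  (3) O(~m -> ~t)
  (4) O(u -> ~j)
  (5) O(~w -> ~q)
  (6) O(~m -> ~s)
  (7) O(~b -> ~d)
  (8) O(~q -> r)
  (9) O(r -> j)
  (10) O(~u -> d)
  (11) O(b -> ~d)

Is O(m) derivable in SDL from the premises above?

Yes

By case analysis on ~b: premise 7 gives O(~b -> ~d) and premise 11 gives O(b -> ~d), so O(~d) either way.
Premise 10 is O(~u -> d); contrapositively O(~d -> u). Since O(~d) holds, K gives O(u).
From O(u) and premise 4, O(u -> ~j), we obtain O(~j).
The contrapositive of premise 9 (O(r -> j)) is O(~j -> ~r), and O(~j) is already established, so O(~r).
Premise 8, O(~q -> r), contraposes to O(~r -> q); with O(~r) we get O(q).
The contrapositive of premise 5 (O(~w -> ~q)) is O(q -> w), and O(q) is already established, so O(w).
Premise 1 is O(w -> s); since O(w), deontic closure gives O(s).
Premise 6, O(~m -> ~s), contraposes to O(s -> m); with O(s) we get O(m).
Premises 2, 3 do not contribute to this derivation.
So O(m) follows.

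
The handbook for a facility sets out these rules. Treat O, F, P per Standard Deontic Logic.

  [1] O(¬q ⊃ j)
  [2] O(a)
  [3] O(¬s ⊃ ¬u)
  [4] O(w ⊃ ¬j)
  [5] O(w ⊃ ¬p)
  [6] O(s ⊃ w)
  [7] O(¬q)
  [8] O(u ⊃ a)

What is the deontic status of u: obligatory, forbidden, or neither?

Forbidden

From premise 7 we have O(¬q).
Applying K to premise 1 (O(¬q ⊃ j)) and O(¬q) yields O(j).
Premise 4 is O(w ⊃ ¬j); contrapositively O(j ⊃ ¬w). Since O(j) holds, K gives O(¬w).
The contrapositive of premise 6 (O(s ⊃ w)) is O(¬w ⊃ ¬s), and O(¬w) is already established, so O(¬s).
Applying K to premise 3 (O(¬s ⊃ ¬u)) and O(¬s) yields O(¬u).
Premises 2, 5, 8 do not contribute to this derivation.
Thus O(¬u), which is F(u): u is forbidden.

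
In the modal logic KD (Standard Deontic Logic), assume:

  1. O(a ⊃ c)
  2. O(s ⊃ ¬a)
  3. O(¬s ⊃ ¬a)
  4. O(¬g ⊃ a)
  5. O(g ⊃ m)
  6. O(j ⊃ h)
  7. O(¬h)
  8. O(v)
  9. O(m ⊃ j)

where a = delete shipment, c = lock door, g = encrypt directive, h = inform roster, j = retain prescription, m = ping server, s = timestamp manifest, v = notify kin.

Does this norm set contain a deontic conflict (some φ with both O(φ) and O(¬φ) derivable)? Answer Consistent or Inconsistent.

Premises 2 and 3 are O(s ⊃ ¬a) and O(¬s ⊃ ¬a); every ideal world satisfies s or ¬s, so in either case ¬a holds — hence O(¬a).
Premise 4 is O(¬g ⊃ a); contrapositively O(¬a ⊃ g). Since O(¬a) holds, K gives O(g).
Applying K to premise 5 (O(g ⊃ m)) and O(g) yields O(m).
From O(m) and premise 9, O(m ⊃ j), we obtain O(j).
From O(j) and premise 6, O(j ⊃ h), we obtain O(h).
Yet premise 7 states O(¬h).
We now have both O(h) and O(¬h) — h is simultaneously obligatory and forbidden, violating the D-axiom.

Inconsistent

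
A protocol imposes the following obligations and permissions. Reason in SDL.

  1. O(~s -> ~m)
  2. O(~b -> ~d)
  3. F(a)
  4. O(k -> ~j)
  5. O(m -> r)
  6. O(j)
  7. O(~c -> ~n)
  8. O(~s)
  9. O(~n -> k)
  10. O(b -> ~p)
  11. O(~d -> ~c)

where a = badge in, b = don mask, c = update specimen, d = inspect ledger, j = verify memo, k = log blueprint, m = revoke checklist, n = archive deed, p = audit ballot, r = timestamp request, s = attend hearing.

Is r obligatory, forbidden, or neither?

Neither

Premise 5 is O(m -> r), but O(m) is not derivable from the premises, so it does not yield O(r).
No premise or chain of K-axiom applications forces O(r), and none forces O(~r). So r is neither obligatory nor forbidden under these norms.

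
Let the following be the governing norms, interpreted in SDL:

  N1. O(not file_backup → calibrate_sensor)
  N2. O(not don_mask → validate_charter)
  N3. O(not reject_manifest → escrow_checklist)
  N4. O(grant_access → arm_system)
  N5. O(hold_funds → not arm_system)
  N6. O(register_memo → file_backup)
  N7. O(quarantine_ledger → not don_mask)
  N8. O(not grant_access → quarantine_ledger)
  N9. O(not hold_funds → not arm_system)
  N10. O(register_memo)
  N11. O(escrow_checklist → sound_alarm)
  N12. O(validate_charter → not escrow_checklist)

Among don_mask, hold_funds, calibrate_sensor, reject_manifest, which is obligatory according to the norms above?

reject_manifest

By case analysis on not hold_funds: premise 9 gives O(not hold_funds → not arm_system) and premise 5 gives O(hold_funds → not arm_system), so O(not arm_system) either way.
Premise 4, O(grant_access → arm_system), contraposes to O(not arm_system → not grant_access); with O(not arm_system) we get O(not grant_access).
From O(not grant_access) and premise 8, O(not grant_access → quarantine_ledger), we obtain O(quarantine_ledger).
With premise 7, O(quarantine_ledger → not don_mask), the K-axiom yields O(not don_mask).
Applying K to premise 2 (O(not don_mask → validate_charter)) and O(not don_mask) yields O(validate_charter).
With premise 12, O(validate_charter → not escrow_checklist), the K-axiom yields O(not escrow_checklist).
The contrapositive of premise 3 (O(not reject_manifest → escrow_checklist)) is O(not escrow_checklist → reject_manifest), and O(not escrow_checklist) is already established, so O(reject_manifest).
So O(reject_manifest) holds — reject_manifest is obligatory. None of the other listed options is made obligatory by any chain of premises.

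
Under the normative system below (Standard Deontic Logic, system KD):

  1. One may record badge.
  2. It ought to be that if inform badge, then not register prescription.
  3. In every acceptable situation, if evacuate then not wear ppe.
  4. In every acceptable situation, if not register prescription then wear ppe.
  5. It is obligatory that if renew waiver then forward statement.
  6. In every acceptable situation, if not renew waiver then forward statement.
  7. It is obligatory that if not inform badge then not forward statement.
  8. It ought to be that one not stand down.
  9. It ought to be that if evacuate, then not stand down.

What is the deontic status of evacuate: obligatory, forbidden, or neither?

Forbidden

By case analysis on renew_waiver: premise 5 gives O(renew_waiver → forward_statement) and premise 6 gives O(¬renew_waiver → forward_statement), so O(forward_statement) either way.
Premise 7, O(¬inform_badge → ¬forward_statement), contraposes to O(forward_statement → inform_badge); with O(forward_statement) we get O(inform_badge).
With premise 2, O(inform_badge → ¬register_prescription), the K-axiom yields O(¬register_prescription).
With premise 4, O(¬register_prescription → wear_ppe), the K-axiom yields O(wear_ppe).
Premise 3 is O(evacuate → ¬wear_ppe); contrapositively O(wear_ppe → ¬evacuate). Since O(wear_ppe) holds, K gives O(¬evacuate).
Premises 1, 8, 9 do not contribute to this derivation.
Thus O(¬evacuate), which is F(evacuate): evacuate is forbidden.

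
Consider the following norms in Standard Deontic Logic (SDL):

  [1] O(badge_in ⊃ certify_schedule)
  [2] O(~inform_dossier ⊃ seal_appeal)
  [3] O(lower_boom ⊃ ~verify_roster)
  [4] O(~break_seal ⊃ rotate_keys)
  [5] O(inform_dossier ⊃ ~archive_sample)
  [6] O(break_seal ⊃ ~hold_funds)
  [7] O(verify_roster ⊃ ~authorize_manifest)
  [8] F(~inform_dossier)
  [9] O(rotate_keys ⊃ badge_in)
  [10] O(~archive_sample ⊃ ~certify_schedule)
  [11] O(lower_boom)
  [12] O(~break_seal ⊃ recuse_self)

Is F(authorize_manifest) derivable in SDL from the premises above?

No

Premise 7 is O(verify_roster ⊃ ~authorize_manifest), but O(verify_roster) is not derivable from the premises, so it does not yield O(~authorize_manifest).
No other premise forces O(~authorize_manifest). An ideal world satisfying every premise can still have authorize_manifest true, so F(authorize_manifest) is not derivable.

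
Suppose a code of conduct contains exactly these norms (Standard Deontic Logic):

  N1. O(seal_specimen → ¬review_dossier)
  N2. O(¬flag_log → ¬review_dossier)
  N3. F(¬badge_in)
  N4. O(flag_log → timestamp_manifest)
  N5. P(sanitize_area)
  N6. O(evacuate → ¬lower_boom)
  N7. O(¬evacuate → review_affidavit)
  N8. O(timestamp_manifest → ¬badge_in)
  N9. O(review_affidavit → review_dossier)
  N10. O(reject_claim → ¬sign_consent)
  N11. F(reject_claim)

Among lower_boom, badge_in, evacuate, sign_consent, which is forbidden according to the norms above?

lower_boom

F(¬badge_in) at premise 3 means O(badge_in).
The contrapositive of premise 8 (O(timestamp_manifest → ¬badge_in)) is O(badge_in → ¬timestamp_manifest), and O(badge_in) is already established, so O(¬timestamp_manifest).
Premise 4, O(flag_log → timestamp_manifest), contraposes to O(¬timestamp_manifest → ¬flag_log); with O(¬timestamp_manifest) we get O(¬flag_log).
With premise 2, O(¬flag_log → ¬review_dossier), the K-axiom yields O(¬review_dossier).
The contrapositive of premise 9 (O(review_affidavit → review_dossier)) is O(¬review_dossier → ¬review_affidavit), and O(¬review_dossier) is already established, so O(¬review_affidavit).
Premise 7, O(¬evacuate → review_affidavit), contraposes to O(¬review_affidavit → evacuate); with O(¬review_affidavit) we get O(evacuate).
From O(evacuate) and premise 6, O(evacuate → ¬lower_boom), we obtain O(¬lower_boom).
So O(¬lower_boom) holds, i.e. lower_boom is forbidden. None of the other listed options is forbidden under the premises.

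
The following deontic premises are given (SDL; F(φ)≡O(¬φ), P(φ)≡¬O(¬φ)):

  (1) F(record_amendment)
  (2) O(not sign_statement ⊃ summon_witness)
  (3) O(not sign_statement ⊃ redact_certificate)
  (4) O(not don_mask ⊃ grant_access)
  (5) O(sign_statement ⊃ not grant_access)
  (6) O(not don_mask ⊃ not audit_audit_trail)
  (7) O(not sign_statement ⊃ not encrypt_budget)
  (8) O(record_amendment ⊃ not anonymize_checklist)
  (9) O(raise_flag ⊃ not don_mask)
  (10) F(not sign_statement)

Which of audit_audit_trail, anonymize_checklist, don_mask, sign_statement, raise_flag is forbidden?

Premise 10 is F(not sign_statement), i.e. O(sign_statement).
From O(sign_statement) and premise 5, O(sign_statement ⊃ not grant_access), we obtain O(not grant_access).
The contrapositive of premise 4 (O(not don_mask ⊃ grant_access)) is O(not grant_access ⊃ don_mask), and O(not grant_access) is already established, so O(don_mask).
The contrapositive of premise 9 (O(raise_flag ⊃ not don_mask)) is O(don_mask ⊃ not raise_flag), and O(don_mask) is already established, so O(not raise_flag).
So O(not raise_flag) holds, i.e. raise_flag is forbidden. None of the other listed options is forbidden under the premises.

raise_flag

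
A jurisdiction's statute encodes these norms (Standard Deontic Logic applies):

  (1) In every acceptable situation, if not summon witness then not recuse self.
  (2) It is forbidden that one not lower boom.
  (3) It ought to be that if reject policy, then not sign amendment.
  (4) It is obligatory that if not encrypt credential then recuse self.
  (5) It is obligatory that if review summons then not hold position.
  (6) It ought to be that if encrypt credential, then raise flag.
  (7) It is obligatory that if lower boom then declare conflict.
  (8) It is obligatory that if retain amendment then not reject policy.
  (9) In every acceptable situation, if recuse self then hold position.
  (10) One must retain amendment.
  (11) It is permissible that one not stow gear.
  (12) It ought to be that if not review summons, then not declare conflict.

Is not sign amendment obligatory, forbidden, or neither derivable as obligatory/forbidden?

Neither

Premise 3 is O(reject_policy → ¬sign_amendment), but O(reject_policy) is not derivable from the premises, so it does not yield O(¬sign_amendment).
No premise or chain of K-axiom applications forces O(¬sign_amendment), and none forces O(sign_amendment). So ¬sign_amendment is neither obligatory nor forbidden under these norms.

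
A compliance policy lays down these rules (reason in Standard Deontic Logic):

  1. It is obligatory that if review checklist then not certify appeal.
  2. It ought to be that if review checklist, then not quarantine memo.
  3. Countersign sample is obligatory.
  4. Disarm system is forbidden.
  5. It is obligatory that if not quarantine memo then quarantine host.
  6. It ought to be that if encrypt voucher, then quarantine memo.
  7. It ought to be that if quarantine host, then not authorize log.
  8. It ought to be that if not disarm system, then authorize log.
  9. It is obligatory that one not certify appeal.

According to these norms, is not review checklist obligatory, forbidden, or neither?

Premise 4 is F(disarm_system), i.e. O(¬disarm_system).
Applying K to premise 8 (O(¬disarm_system → authorize_log)) and O(¬disarm_system) yields O(authorize_log).
The contrapositive of premise 7 (O(quarantine_host → ¬authorize_log)) is O(authorize_log → ¬quarantine_host), and O(authorize_log) is already established, so O(¬quarantine_host).
Premise 5, O(¬quarantine_memo → quarantine_host), contraposes to O(¬quarantine_host → quarantine_memo); with O(¬quarantine_host) we get O(quarantine_memo).
Premise 2 is O(review_checklist → ¬quarantine_memo); contrapositively O(quarantine_memo → ¬review_checklist). Since O(quarantine_memo) holds, K gives O(¬review_checklist).
Premises 1, 3, 6, 9 do not contribute to this derivation.
Hence ¬review_checklist is obligatory.

Obligatory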